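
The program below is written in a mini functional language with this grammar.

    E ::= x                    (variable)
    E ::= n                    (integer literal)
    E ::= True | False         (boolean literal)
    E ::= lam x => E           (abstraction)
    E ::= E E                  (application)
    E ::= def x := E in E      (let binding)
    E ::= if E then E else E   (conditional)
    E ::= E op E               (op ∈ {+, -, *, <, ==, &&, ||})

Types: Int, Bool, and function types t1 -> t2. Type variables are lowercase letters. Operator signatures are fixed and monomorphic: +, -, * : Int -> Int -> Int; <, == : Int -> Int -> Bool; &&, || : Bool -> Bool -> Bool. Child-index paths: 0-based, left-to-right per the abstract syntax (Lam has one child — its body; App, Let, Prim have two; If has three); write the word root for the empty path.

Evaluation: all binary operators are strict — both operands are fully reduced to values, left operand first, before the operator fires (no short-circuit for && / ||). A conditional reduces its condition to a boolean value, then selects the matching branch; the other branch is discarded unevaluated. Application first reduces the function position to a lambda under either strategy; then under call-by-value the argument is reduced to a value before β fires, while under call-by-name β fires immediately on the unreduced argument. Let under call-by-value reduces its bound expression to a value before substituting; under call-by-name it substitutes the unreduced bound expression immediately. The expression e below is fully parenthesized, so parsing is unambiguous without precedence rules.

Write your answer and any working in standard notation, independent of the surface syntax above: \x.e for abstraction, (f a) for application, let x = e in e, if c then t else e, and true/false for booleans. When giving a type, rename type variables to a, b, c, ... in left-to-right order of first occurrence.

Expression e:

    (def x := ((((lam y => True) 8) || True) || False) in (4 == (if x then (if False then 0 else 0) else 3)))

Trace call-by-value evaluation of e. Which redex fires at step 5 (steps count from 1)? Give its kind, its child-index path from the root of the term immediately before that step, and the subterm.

Working:
step 0: (let x = ((((\y.true) 8) || true) || false) in (4 == (if x then (if false then 0 else 0) else 3)))
step 1: [beta@0.0.0] (let x = ((true || true) || false) in (4 == (if x then (if false then 0 else 0) else 3)))
step 2: [delta@0.0] (let x = (true || false) in (4 == (if x then (if false then 0 else 0) else 3)))
step 3: [delta@0] (let x = true in (4 == (if x then (if false then 0 else 0) else 3)))
step 4: [let@root] (4 == (if true then (if false then 0 else 0) else 3))
step 5: [if@1] (4 == (if false then 0 else 0))

Answer: if at 1 : (if true then (if false then 0 else 0) else 3)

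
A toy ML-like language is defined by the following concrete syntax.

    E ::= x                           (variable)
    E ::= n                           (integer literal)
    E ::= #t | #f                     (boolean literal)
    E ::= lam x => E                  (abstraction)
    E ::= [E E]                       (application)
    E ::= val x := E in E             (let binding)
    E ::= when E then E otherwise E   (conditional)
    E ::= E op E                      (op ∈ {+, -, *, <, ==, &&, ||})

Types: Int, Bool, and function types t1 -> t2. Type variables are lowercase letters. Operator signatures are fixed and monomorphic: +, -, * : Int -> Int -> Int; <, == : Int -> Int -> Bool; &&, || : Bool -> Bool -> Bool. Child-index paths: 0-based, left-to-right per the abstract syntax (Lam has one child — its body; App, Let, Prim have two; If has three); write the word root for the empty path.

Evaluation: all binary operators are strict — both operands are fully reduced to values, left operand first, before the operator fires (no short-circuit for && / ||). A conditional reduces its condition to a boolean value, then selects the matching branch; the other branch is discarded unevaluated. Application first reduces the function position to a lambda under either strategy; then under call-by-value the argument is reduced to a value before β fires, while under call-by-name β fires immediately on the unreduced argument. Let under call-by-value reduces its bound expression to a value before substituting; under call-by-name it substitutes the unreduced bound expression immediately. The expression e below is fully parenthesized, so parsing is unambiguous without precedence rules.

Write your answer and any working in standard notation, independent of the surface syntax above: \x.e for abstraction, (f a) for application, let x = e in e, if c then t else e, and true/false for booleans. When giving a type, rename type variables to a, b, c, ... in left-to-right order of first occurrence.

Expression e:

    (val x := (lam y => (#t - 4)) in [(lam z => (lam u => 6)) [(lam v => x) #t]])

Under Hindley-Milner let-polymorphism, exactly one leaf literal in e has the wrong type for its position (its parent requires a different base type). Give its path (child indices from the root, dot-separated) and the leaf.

Answer: 0.0.0 : true

Trace:
  unify Bool ~ Int
  FAIL: mismatch Bool ~ Int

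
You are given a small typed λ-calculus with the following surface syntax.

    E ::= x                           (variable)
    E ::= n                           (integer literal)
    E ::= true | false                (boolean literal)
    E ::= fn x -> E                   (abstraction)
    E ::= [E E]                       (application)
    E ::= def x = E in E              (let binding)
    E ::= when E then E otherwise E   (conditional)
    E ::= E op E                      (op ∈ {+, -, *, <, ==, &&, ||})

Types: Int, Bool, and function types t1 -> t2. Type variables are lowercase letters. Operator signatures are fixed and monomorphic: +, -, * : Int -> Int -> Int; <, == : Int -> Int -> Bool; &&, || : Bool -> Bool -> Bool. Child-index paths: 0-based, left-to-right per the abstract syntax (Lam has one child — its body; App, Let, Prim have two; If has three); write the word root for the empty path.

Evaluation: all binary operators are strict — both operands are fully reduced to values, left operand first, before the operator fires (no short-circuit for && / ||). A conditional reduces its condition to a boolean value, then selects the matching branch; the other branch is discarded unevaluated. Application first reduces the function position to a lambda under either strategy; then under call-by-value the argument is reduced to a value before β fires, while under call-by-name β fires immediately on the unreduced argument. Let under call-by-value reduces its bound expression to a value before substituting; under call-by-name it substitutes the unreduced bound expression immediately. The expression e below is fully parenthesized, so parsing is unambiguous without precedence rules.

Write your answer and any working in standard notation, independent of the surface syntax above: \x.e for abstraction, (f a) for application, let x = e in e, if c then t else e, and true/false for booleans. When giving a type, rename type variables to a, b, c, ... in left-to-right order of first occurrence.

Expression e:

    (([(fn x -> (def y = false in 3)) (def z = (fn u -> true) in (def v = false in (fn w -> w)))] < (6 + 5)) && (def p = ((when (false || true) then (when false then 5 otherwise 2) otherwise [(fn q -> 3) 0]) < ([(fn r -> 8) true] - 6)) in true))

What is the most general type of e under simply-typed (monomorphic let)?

Working:
let y : Bool
\x._ : a -> Int
\u._ : b -> Bool
let z : b -> Bool
let v : Bool
w : c
\w._ : c -> c
  unify a -> Int ~ (c -> c) -> d
  unify a ~ c -> c
  unify Int ~ d
_ _ : Int
  unify Int ~ Int
  unify Int ~ Int
  unify Int ~ Int
  unify Int ~ Int
  unify Bool ~ Bool
  unify Bool ~ Bool
  unify Bool ~ Bool
  unify Bool ~ Bool
  unify Bool ~ Bool
  unify Int ~ Int
\q._ : e -> Int
  unify e -> Int ~ Int -> f
  unify e ~ Int
  unify Int ~ f
_ _ : Int
  unify Int ~ Int
  unify Int ~ Int
\r._ : g -> Int
  unify g -> Int ~ Bool -> h
  unify g ~ Bool
  unify Int ~ h
_ _ : Int
  unify Int ~ Int
  unify Int ~ Int
  unify Int ~ Int
let p : Bool
  unify Bool ~ Bool

Answer: Bool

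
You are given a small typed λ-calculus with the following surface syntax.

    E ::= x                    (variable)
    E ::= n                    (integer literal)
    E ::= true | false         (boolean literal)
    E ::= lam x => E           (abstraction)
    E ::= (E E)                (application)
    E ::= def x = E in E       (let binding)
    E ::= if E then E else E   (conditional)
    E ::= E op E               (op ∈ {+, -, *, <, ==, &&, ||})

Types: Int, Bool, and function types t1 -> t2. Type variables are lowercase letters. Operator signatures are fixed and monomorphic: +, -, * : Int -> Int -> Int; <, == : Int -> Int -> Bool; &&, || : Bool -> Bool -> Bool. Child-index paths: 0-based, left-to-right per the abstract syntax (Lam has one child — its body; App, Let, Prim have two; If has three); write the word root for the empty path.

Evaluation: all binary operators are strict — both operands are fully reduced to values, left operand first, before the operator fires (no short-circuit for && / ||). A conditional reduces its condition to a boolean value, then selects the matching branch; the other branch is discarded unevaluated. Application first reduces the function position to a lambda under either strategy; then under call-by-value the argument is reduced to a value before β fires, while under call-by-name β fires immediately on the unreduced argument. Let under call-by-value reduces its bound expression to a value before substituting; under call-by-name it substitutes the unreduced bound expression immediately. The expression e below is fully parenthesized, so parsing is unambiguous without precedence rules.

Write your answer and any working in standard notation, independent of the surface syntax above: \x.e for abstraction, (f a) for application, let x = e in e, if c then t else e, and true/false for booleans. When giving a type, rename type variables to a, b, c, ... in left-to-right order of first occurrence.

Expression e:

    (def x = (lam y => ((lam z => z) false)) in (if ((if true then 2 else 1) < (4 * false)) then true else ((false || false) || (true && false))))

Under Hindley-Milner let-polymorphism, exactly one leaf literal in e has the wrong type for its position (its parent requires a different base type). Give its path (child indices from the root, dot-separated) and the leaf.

Working:
z : b
\z._ : b -> b
  unify b -> b ~ Bool -> c
  unify b ~ Bool
  unify Bool ~ c
_ _ : Bool
\y._ : a -> Bool
let x : forall. a -> Bool
  unify Bool ~ Bool
  unify Int ~ Int
  unify Int ~ Int
  unify Int ~ Int
  unify Bool ~ Int
  FAIL: mismatch Bool ~ Int

Answer: 1.0.1.1 : false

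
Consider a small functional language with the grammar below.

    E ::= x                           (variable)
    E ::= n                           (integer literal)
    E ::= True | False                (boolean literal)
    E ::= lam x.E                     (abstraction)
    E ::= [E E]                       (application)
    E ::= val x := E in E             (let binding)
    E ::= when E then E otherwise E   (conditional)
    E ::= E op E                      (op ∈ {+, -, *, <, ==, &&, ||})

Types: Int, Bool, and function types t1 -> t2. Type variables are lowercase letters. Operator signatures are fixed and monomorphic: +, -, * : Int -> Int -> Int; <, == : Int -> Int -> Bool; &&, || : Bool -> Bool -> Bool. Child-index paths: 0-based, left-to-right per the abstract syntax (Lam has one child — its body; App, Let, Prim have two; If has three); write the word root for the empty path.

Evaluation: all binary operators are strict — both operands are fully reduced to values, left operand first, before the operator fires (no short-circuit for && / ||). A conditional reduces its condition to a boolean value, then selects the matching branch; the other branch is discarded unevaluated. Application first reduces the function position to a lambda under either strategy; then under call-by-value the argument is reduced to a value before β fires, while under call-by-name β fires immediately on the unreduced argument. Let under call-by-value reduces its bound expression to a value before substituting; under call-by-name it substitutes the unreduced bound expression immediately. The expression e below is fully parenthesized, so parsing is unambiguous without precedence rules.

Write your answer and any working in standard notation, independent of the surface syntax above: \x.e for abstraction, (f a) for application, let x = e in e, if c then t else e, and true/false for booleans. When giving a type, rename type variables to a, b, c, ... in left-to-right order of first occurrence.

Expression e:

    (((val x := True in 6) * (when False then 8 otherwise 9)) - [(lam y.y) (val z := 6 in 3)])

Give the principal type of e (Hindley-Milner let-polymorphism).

Working:
let x : Bool
  unify Int ~ Int
  unify Bool ~ Bool
  unify Int ~ Int
  unify Int ~ Int
  unify Int ~ Int
y : a
\y._ : a -> a
let z : Int
  unify a -> a ~ Int -> b
  unify a ~ Int
  unify Int ~ b
_ _ : Int
  unify Int ~ Int

Answer: Int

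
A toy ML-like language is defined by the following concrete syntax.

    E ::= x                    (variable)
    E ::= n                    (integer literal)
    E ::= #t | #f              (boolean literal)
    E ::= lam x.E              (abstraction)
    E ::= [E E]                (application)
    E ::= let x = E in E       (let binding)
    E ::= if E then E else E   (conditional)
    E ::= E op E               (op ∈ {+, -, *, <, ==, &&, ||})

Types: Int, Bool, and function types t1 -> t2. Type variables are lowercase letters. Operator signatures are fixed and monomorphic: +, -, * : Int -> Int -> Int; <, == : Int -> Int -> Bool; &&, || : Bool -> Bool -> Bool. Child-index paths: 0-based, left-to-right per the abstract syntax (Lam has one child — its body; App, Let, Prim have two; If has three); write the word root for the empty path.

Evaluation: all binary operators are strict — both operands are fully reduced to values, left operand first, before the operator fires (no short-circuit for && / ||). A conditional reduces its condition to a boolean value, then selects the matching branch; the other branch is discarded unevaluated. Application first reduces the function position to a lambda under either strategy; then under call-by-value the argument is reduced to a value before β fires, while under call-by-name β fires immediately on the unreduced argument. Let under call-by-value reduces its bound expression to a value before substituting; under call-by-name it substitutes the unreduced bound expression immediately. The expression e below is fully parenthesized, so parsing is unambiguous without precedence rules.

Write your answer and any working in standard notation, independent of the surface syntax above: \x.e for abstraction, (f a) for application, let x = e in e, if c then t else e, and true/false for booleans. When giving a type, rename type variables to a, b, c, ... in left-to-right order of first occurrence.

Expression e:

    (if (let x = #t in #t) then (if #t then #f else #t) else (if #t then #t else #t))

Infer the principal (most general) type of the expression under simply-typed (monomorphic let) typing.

Answer: Bool

Derivation:
let x : Bool
  unify Bool ~ Bool
  unify Bool ~ Bool
  unify Bool ~ Bool
  unify Bool ~ Bool
  unify Bool ~ Bool
  unify Bool ~ Bool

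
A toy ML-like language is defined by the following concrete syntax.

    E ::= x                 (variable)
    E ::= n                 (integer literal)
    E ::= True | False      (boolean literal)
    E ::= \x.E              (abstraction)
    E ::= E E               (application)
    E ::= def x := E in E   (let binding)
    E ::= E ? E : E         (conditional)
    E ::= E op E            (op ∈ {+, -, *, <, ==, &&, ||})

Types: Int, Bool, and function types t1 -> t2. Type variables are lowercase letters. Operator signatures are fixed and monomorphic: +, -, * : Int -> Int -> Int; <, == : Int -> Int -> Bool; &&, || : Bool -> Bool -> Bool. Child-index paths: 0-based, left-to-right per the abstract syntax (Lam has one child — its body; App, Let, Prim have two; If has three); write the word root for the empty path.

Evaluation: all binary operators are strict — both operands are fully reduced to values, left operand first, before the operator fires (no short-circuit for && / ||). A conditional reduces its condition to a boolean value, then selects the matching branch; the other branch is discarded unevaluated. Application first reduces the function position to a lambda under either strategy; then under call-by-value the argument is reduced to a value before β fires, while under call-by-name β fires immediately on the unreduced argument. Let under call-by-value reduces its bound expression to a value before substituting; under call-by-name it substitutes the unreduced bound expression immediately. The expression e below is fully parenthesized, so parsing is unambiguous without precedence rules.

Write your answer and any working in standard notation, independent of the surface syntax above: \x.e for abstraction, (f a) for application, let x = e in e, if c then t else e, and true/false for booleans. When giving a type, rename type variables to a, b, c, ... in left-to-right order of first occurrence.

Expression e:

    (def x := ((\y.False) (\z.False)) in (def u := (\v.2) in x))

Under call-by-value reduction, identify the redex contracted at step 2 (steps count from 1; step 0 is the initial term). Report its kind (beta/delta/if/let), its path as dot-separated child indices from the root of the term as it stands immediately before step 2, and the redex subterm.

Answer: let at root : (let x = false in (let u = (\v.2) in x))

Working:
step 0: (let x = ((\y.false) (\z.false)) in (let u = (\v.2) in x))
step 1: [beta@0] (let x = false in (let u = (\v.2) in x))
step 2: [let@root] (let u = (\v.2) in false)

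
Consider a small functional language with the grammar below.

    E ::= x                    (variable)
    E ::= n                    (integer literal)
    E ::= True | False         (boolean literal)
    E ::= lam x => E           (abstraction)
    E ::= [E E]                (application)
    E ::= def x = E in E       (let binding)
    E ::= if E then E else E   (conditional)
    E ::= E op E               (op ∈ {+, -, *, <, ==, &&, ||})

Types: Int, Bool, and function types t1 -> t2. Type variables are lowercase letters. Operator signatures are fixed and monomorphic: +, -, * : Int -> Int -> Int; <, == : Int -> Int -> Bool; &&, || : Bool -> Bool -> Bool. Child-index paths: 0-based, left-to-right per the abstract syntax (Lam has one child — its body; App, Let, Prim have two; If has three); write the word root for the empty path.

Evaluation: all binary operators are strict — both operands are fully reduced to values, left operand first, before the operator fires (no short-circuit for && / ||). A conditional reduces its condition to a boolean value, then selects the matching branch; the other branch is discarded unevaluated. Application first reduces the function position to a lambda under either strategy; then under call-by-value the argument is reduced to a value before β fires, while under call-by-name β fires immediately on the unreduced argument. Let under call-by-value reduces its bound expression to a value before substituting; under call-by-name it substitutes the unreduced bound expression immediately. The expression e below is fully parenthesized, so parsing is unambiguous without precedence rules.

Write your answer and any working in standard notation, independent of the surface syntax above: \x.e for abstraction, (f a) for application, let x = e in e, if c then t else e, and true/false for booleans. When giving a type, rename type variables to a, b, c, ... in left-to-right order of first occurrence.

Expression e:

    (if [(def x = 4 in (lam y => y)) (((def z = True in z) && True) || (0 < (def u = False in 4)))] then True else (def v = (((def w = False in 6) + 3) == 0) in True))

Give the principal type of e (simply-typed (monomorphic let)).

Answer: Bool

Trace:
let x : Int
y : a
\y._ : a -> a
let z : Bool
z : Bool
  unify Bool ~ Bool
  unify Bool ~ Bool
  unify Bool ~ Bool
  unify Int ~ Int
let u : Bool
  unify Int ~ Int
  unify Bool ~ Bool
  unify a -> a ~ Bool -> b
  unify a ~ Bool
  unify Bool ~ b
_ _ : Bool
  unify Bool ~ Bool
let w : Bool
  unify Int ~ Int
  unify Int ~ Int
  unify Int ~ Int
  unify Int ~ Int
let v : Bool
  unify Bool ~ Bool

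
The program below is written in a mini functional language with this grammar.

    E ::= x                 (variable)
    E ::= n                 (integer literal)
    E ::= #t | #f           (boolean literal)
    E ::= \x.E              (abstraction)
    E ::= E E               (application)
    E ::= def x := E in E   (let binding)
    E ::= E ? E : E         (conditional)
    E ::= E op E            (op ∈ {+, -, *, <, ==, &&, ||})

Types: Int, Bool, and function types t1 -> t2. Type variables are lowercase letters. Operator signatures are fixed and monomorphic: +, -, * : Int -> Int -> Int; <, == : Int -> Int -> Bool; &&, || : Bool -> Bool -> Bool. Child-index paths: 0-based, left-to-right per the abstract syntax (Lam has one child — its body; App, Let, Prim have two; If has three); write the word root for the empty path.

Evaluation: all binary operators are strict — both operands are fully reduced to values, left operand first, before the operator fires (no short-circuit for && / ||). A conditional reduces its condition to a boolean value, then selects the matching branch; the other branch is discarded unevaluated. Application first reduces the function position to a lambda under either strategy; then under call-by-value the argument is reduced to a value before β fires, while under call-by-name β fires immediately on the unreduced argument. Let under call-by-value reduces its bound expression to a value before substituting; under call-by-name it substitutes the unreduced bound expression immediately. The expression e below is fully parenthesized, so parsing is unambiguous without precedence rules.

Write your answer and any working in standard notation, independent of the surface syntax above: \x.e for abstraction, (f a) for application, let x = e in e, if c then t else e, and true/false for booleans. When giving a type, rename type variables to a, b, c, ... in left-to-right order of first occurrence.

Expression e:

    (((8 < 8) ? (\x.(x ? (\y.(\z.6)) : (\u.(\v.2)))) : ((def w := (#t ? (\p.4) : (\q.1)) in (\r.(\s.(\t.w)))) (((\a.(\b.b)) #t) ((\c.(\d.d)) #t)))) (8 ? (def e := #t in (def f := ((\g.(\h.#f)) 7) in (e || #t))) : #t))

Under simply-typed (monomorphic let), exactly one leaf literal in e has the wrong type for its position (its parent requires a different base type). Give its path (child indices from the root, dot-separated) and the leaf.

Answer: 1.0 : 8

Working:
  unify Int ~ Int
  unify Int ~ Int
  unify Bool ~ Bool
x : a
  unify a ~ Bool
\z._ : c -> Int
\y._ : b -> c -> Int
\v._ : e -> Int
\u._ : d -> e -> Int
  unify b -> c -> Int ~ d -> e -> Int
  unify b ~ d
  unify c -> Int ~ e -> Int
  unify c ~ e
  unify Int ~ Int
\x._ : Bool -> d -> e -> Int
  unify Bool ~ Bool
\p._ : f -> Int
\q._ : g -> Int
  unify f -> Int ~ g -> Int
  unify f ~ g
  unify Int ~ Int
let w : g -> Int
w : g -> Int
\t._ : j -> g -> Int
\s._ : i -> j -> g -> Int
\r._ : h -> i -> j -> g -> Int
b : l
\b._ : l -> l
\a._ : k -> l -> l
  unify k -> l -> l ~ Bool -> m
  unify k ~ Bool
  unify l -> l ~ m
_ _ : l -> l
d : o
\d._ : o -> o
\c._ : n -> o -> o
  unify n -> o -> o ~ Bool -> p
  unify n ~ Bool
  unify o -> o ~ p
_ _ : o -> o
  unify l -> l ~ (o -> o) -> q
  unify l ~ o -> o
  unify o -> o ~ q
_ _ : o -> o
  unify h -> i -> j -> g -> Int ~ (o -> o) -> r
  unify h ~ o -> o
  unify i -> j -> g -> Int ~ r
_ _ : i -> j -> g -> Int
  unify Bool -> d -> e -> Int ~ i -> j -> g -> Int
  unify Bool ~ i
  unify d -> e -> Int ~ j -> g -> Int
  unify d ~ j
  unify e -> Int ~ g -> Int
  unify e ~ g
  unify Int ~ Int
  unify Int ~ Bool
  FAIL: mismatch Int ~ Bool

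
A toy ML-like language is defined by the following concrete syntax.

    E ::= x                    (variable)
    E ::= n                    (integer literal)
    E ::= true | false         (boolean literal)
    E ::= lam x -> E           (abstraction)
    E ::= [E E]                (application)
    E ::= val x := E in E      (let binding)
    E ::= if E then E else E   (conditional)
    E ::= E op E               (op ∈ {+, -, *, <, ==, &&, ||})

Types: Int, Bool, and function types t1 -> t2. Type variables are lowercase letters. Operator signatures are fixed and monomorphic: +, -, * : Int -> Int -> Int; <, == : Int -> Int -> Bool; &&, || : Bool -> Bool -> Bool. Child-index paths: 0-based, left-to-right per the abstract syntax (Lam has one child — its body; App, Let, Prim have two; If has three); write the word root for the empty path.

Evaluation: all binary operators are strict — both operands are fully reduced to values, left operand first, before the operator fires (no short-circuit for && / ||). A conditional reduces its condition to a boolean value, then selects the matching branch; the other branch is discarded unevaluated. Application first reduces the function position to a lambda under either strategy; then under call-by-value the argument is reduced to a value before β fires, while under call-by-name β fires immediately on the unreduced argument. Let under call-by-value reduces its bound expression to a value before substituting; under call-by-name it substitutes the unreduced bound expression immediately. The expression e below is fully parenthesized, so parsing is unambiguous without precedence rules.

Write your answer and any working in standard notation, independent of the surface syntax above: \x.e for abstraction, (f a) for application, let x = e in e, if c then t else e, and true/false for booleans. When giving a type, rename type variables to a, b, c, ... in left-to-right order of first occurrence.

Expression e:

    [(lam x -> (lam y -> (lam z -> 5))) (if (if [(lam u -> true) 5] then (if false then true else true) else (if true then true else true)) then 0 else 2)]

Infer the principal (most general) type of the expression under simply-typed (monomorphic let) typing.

Derivation:
\z._ : c -> Int
\y._ : b -> c -> Int
\x._ : a -> b -> c -> Int
\u._ : d -> Bool
  unify d -> Bool ~ Int -> e
  unify d ~ Int
  unify Bool ~ e
_ _ : Bool
  unify Bool ~ Bool
  unify Bool ~ Bool
  unify Bool ~ Bool
  unify Bool ~ Bool
  unify Bool ~ Bool
  unify Bool ~ Bool
  unify Bool ~ Bool
  unify Int ~ Int
  unify a -> b -> c -> Int ~ Int -> f
  unify a ~ Int
  unify b -> c -> Int ~ f
_ _ : b -> c -> Int

Answer: a -> b -> Int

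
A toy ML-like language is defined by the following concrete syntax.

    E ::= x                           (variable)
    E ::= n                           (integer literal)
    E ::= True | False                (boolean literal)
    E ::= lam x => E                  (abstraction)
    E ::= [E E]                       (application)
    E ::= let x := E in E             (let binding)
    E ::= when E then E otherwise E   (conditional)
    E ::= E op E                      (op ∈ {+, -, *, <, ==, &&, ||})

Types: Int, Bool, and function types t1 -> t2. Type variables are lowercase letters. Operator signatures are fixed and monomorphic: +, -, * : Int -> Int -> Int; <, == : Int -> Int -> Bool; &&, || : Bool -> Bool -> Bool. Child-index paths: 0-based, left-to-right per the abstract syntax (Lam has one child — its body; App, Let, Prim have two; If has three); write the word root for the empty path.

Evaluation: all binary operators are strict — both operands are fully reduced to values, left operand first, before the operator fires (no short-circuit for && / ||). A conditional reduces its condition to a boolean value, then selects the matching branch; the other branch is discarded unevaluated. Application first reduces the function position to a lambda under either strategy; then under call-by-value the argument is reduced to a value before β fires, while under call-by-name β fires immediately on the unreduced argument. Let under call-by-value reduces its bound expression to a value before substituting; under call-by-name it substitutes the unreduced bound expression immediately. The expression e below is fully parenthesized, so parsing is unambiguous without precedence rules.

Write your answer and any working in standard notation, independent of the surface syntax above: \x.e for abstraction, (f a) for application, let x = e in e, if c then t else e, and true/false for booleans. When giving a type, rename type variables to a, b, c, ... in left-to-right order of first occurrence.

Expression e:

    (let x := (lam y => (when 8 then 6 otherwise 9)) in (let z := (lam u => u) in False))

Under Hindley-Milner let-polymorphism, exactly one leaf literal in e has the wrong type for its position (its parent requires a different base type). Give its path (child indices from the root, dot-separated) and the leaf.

Answer: 0.0.0 : 8

Working:
  unify Int ~ Bool
  FAIL: mismatch Int ~ Bool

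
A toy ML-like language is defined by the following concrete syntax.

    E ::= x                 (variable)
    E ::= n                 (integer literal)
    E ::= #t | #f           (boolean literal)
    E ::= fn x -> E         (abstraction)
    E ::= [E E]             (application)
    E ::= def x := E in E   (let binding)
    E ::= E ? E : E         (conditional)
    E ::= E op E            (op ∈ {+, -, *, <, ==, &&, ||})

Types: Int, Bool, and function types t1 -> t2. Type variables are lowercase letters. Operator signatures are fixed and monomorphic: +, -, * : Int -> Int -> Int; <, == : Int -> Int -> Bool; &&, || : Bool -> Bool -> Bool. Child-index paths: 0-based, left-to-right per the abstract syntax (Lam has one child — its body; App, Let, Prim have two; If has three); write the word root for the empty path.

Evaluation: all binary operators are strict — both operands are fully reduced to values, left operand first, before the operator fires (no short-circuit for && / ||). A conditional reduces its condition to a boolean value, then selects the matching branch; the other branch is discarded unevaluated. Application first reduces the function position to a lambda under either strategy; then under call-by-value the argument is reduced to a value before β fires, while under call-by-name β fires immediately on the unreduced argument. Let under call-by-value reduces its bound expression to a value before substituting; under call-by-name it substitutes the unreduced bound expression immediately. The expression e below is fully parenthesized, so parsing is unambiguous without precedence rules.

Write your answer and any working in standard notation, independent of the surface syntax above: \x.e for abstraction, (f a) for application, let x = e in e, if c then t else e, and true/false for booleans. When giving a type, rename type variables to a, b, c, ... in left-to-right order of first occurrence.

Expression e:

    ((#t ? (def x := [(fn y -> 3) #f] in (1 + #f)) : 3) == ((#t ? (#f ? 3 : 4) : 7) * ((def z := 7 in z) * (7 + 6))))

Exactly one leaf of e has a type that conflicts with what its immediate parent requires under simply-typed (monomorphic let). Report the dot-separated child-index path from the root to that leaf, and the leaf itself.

Answer: 0.1.1.1 : false

Working:
  unify Bool ~ Bool
\y._ : a -> Int
  unify a -> Int ~ Bool -> b
  unify a ~ Bool
  unify Int ~ b
_ _ : Int
let x : Int
  unify Int ~ Int
  unify Bool ~ Int
  FAIL: mismatch Bool ~ Int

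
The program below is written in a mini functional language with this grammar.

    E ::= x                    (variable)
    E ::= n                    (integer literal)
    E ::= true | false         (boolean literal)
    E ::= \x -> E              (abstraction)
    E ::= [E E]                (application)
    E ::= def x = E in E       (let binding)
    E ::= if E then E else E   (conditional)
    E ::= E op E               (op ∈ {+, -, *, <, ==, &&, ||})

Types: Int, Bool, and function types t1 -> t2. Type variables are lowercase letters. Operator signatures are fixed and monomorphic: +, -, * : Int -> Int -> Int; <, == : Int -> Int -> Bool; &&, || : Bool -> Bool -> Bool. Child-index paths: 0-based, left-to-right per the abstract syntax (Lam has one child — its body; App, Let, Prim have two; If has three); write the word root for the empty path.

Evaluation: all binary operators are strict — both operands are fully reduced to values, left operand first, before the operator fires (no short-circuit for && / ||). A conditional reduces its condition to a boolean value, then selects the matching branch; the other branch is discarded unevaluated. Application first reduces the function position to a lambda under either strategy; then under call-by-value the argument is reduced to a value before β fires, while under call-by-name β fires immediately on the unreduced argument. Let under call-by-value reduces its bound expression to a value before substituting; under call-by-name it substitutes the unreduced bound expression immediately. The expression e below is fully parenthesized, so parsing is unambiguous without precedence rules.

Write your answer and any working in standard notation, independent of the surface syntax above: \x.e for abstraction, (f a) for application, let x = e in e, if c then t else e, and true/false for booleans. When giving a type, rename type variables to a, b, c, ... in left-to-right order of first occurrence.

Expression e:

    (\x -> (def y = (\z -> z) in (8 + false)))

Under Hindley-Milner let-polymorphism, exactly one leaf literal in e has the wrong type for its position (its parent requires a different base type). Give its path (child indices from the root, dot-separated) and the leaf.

Answer: 0.1.1 : false

Derivation:
z : b
\z._ : b -> b
let y : forall. b -> b
  unify Int ~ Int
  unify Bool ~ Int
  FAIL: mismatch Bool ~ Int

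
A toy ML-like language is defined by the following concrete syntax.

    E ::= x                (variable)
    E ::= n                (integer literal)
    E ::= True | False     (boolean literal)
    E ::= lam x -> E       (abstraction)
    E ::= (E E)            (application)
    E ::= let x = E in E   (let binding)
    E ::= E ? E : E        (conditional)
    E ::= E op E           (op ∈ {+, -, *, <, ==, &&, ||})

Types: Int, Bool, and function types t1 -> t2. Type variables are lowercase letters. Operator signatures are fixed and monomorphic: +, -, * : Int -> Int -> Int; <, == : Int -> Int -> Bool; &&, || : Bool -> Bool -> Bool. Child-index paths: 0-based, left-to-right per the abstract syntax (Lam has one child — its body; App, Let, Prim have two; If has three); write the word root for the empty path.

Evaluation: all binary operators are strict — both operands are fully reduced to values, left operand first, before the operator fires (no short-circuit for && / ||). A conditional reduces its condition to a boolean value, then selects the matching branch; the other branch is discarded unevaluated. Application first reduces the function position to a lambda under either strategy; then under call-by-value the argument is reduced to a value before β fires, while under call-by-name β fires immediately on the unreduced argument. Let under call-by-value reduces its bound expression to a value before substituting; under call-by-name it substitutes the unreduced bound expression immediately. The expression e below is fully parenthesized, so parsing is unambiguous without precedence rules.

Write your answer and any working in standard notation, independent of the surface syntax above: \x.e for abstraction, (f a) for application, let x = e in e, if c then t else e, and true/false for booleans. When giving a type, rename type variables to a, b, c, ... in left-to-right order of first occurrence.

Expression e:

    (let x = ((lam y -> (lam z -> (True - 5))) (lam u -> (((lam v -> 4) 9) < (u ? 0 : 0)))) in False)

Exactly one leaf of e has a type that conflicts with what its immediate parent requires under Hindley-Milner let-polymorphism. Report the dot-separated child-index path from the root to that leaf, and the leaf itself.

Trace:
  unify Bool ~ Int
  FAIL: mismatch Bool ~ Int

Answer: 0.0.0.0.0 : true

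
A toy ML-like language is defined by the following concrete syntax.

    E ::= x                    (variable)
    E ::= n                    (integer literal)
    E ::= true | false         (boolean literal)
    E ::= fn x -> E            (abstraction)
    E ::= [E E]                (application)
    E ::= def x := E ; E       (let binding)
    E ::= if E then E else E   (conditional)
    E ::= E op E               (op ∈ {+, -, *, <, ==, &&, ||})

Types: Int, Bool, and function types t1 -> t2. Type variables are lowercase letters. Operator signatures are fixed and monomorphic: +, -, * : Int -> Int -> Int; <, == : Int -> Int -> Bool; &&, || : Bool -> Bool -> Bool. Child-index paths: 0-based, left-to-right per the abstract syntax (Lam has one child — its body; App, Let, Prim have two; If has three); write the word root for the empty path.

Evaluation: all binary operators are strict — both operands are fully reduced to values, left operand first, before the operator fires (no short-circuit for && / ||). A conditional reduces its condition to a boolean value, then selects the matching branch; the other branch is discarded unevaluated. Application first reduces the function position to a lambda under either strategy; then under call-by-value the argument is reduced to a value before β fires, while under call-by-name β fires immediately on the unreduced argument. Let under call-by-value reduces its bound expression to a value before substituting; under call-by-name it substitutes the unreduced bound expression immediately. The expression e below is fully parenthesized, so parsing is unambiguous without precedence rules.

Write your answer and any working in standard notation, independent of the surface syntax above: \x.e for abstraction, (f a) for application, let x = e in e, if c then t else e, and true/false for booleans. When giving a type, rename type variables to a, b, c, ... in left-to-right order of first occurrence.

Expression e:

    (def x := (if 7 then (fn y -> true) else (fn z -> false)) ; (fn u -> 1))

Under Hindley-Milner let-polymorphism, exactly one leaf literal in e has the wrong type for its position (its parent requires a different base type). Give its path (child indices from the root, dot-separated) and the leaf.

Answer: 0.0 : 7

Trace:
  unify Int ~ Bool
  FAIL: mismatch Int ~ Bool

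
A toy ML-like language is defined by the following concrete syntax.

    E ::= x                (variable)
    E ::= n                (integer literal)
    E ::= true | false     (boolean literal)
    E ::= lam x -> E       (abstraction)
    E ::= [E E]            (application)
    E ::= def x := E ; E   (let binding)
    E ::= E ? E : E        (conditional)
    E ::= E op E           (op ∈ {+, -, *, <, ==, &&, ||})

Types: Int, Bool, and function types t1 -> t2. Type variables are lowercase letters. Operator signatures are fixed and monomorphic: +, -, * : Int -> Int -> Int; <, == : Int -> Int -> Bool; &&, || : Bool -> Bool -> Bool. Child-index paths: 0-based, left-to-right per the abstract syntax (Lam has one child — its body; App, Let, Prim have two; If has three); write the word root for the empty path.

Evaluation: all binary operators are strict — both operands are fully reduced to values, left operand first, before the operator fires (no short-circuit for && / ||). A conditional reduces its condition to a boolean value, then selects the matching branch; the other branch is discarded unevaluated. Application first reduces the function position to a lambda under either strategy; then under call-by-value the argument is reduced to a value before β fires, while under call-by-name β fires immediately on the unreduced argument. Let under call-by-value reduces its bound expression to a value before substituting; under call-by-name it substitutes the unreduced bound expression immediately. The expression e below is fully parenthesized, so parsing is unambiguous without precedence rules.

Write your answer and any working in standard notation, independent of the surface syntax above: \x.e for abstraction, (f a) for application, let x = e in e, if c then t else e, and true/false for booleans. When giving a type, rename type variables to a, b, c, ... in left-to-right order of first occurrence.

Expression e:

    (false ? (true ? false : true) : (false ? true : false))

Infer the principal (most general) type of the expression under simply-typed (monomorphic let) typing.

Answer: Bool

Derivation:
  unify Bool ~ Bool
  unify Bool ~ Bool
  unify Bool ~ Bool
  unify Bool ~ Bool
  unify Bool ~ Bool
  unify Bool ~ Bool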